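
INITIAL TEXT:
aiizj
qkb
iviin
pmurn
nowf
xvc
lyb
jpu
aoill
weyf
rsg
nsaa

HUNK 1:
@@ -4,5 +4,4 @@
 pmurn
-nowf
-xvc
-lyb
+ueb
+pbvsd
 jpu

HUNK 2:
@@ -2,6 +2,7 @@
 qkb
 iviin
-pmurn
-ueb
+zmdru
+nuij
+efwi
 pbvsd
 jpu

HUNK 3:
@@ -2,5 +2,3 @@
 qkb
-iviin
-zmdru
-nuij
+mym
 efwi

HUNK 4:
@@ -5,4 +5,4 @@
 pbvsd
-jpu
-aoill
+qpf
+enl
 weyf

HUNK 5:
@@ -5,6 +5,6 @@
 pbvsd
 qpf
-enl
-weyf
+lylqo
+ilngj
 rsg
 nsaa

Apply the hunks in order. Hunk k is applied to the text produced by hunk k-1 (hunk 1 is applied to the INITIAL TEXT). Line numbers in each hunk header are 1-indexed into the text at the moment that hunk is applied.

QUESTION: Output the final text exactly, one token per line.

Answer: aiizj
qkb
mym
efwi
pbvsd
qpf
lylqo
ilngj
rsg
nsaa

Derivation:
Hunk 1: at line 4 remove [nowf,xvc,lyb] add [ueb,pbvsd] -> 11 lines: aiizj qkb iviin pmurn ueb pbvsd jpu aoill weyf rsg nsaa
Hunk 2: at line 2 remove [pmurn,ueb] add [zmdru,nuij,efwi] -> 12 lines: aiizj qkb iviin zmdru nuij efwi pbvsd jpu aoill weyf rsg nsaa
Hunk 3: at line 2 remove [iviin,zmdru,nuij] add [mym] -> 10 lines: aiizj qkb mym efwi pbvsd jpu aoill weyf rsg nsaa
Hunk 4: at line 5 remove [jpu,aoill] add [qpf,enl] -> 10 lines: aiizj qkb mym efwi pbvsd qpf enl weyf rsg nsaa
Hunk 5: at line 5 remove [enl,weyf] add [lylqo,ilngj] -> 10 lines: aiizj qkb mym efwi pbvsd qpf lylqo ilngj rsg nsaa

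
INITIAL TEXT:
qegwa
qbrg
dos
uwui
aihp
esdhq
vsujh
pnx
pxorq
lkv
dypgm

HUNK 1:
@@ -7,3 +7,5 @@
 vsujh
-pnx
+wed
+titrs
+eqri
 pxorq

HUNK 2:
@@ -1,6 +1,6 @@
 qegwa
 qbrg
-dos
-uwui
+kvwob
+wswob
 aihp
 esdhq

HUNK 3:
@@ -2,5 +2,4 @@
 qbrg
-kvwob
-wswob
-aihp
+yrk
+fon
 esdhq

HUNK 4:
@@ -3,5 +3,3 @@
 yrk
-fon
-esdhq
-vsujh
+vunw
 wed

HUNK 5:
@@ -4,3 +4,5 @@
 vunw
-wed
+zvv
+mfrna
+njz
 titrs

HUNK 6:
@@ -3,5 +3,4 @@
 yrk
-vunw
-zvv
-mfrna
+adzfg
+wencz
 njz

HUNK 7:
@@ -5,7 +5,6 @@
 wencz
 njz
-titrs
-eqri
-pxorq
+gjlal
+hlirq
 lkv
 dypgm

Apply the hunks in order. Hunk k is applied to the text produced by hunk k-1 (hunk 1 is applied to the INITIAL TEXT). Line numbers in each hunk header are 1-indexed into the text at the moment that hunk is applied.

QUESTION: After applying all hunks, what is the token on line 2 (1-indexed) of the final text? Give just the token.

Answer: qbrg

Derivation:
Hunk 1: at line 7 remove [pnx] add [wed,titrs,eqri] -> 13 lines: qegwa qbrg dos uwui aihp esdhq vsujh wed titrs eqri pxorq lkv dypgm
Hunk 2: at line 1 remove [dos,uwui] add [kvwob,wswob] -> 13 lines: qegwa qbrg kvwob wswob aihp esdhq vsujh wed titrs eqri pxorq lkv dypgm
Hunk 3: at line 2 remove [kvwob,wswob,aihp] add [yrk,fon] -> 12 lines: qegwa qbrg yrk fon esdhq vsujh wed titrs eqri pxorq lkv dypgm
Hunk 4: at line 3 remove [fon,esdhq,vsujh] add [vunw] -> 10 lines: qegwa qbrg yrk vunw wed titrs eqri pxorq lkv dypgm
Hunk 5: at line 4 remove [wed] add [zvv,mfrna,njz] -> 12 lines: qegwa qbrg yrk vunw zvv mfrna njz titrs eqri pxorq lkv dypgm
Hunk 6: at line 3 remove [vunw,zvv,mfrna] add [adzfg,wencz] -> 11 lines: qegwa qbrg yrk adzfg wencz njz titrs eqri pxorq lkv dypgm
Hunk 7: at line 5 remove [titrs,eqri,pxorq] add [gjlal,hlirq] -> 10 lines: qegwa qbrg yrk adzfg wencz njz gjlal hlirq lkv dypgm
Final line 2: qbrg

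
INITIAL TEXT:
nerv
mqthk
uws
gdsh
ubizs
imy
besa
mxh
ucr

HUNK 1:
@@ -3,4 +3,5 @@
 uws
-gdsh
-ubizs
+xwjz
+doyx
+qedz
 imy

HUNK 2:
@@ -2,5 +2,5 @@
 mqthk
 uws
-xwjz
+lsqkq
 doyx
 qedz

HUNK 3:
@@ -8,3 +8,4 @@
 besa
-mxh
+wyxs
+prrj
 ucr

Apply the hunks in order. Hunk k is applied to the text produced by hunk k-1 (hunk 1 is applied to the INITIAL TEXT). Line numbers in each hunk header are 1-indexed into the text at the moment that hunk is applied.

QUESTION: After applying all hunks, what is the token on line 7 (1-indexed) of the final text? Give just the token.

Answer: imy

Derivation:
Hunk 1: at line 3 remove [gdsh,ubizs] add [xwjz,doyx,qedz] -> 10 lines: nerv mqthk uws xwjz doyx qedz imy besa mxh ucr
Hunk 2: at line 2 remove [xwjz] add [lsqkq] -> 10 lines: nerv mqthk uws lsqkq doyx qedz imy besa mxh ucr
Hunk 3: at line 8 remove [mxh] add [wyxs,prrj] -> 11 lines: nerv mqthk uws lsqkq doyx qedz imy besa wyxs prrj ucr
Final line 7: imy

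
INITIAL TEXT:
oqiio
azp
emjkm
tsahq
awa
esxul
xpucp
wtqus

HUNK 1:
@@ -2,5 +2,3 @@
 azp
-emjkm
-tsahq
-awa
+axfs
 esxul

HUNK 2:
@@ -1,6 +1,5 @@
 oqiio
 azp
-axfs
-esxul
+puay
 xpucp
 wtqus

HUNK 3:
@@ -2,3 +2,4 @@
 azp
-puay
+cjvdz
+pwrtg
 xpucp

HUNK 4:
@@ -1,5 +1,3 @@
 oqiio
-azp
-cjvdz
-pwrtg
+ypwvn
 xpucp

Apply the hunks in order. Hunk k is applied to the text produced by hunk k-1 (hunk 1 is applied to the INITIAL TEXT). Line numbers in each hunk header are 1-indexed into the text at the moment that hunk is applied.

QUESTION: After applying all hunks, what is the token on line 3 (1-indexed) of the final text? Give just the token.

Hunk 1: at line 2 remove [emjkm,tsahq,awa] add [axfs] -> 6 lines: oqiio azp axfs esxul xpucp wtqus
Hunk 2: at line 1 remove [axfs,esxul] add [puay] -> 5 lines: oqiio azp puay xpucp wtqus
Hunk 3: at line 2 remove [puay] add [cjvdz,pwrtg] -> 6 lines: oqiio azp cjvdz pwrtg xpucp wtqus
Hunk 4: at line 1 remove [azp,cjvdz,pwrtg] add [ypwvn] -> 4 lines: oqiio ypwvn xpucp wtqus
Final line 3: xpucp

Answer: xpucp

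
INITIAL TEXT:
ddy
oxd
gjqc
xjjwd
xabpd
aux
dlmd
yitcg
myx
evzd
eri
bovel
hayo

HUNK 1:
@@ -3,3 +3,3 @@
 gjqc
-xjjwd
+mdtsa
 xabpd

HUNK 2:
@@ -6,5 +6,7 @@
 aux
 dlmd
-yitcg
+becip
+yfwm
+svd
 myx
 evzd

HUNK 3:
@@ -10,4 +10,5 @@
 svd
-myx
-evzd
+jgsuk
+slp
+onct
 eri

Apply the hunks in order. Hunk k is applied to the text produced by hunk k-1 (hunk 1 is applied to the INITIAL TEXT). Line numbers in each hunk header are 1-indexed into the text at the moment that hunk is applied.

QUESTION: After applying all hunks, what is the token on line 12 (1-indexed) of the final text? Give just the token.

Answer: slp

Derivation:
Hunk 1: at line 3 remove [xjjwd] add [mdtsa] -> 13 lines: ddy oxd gjqc mdtsa xabpd aux dlmd yitcg myx evzd eri bovel hayo
Hunk 2: at line 6 remove [yitcg] add [becip,yfwm,svd] -> 15 lines: ddy oxd gjqc mdtsa xabpd aux dlmd becip yfwm svd myx evzd eri bovel hayo
Hunk 3: at line 10 remove [myx,evzd] add [jgsuk,slp,onct] -> 16 lines: ddy oxd gjqc mdtsa xabpd aux dlmd becip yfwm svd jgsuk slp onct eri bovel hayo
Final line 12: slp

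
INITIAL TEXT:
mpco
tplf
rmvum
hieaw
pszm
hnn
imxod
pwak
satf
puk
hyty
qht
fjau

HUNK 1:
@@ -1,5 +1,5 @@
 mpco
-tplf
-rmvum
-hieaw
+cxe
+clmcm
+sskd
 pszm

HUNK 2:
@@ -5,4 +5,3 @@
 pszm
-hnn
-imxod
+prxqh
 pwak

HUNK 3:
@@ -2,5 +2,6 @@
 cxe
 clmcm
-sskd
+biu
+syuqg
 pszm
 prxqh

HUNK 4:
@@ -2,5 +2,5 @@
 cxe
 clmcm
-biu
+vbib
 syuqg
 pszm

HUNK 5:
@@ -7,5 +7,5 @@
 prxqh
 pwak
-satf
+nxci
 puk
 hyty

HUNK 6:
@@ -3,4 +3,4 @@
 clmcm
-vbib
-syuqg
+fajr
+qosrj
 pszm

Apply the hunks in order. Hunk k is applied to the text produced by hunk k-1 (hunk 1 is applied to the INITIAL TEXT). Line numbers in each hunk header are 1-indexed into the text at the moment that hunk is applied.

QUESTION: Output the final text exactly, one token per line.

Hunk 1: at line 1 remove [tplf,rmvum,hieaw] add [cxe,clmcm,sskd] -> 13 lines: mpco cxe clmcm sskd pszm hnn imxod pwak satf puk hyty qht fjau
Hunk 2: at line 5 remove [hnn,imxod] add [prxqh] -> 12 lines: mpco cxe clmcm sskd pszm prxqh pwak satf puk hyty qht fjau
Hunk 3: at line 2 remove [sskd] add [biu,syuqg] -> 13 lines: mpco cxe clmcm biu syuqg pszm prxqh pwak satf puk hyty qht fjau
Hunk 4: at line 2 remove [biu] add [vbib] -> 13 lines: mpco cxe clmcm vbib syuqg pszm prxqh pwak satf puk hyty qht fjau
Hunk 5: at line 7 remove [satf] add [nxci] -> 13 lines: mpco cxe clmcm vbib syuqg pszm prxqh pwak nxci puk hyty qht fjau
Hunk 6: at line 3 remove [vbib,syuqg] add [fajr,qosrj] -> 13 lines: mpco cxe clmcm fajr qosrj pszm prxqh pwak nxci puk hyty qht fjau

Answer: mpco
cxe
clmcm
fajr
qosrj
pszm
prxqh
pwak
nxci
puk
hyty
qht
fjau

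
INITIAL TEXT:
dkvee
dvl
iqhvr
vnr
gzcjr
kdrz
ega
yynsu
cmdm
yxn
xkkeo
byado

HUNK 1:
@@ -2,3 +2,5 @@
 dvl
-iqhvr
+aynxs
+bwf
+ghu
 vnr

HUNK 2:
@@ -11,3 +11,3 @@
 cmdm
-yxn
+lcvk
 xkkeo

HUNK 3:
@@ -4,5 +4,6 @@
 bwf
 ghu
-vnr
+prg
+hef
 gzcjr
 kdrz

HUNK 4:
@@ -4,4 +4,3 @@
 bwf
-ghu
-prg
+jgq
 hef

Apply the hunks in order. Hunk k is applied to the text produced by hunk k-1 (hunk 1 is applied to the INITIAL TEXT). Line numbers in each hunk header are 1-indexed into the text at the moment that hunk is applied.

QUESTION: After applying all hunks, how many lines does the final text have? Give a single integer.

Answer: 14

Derivation:
Hunk 1: at line 2 remove [iqhvr] add [aynxs,bwf,ghu] -> 14 lines: dkvee dvl aynxs bwf ghu vnr gzcjr kdrz ega yynsu cmdm yxn xkkeo byado
Hunk 2: at line 11 remove [yxn] add [lcvk] -> 14 lines: dkvee dvl aynxs bwf ghu vnr gzcjr kdrz ega yynsu cmdm lcvk xkkeo byado
Hunk 3: at line 4 remove [vnr] add [prg,hef] -> 15 lines: dkvee dvl aynxs bwf ghu prg hef gzcjr kdrz ega yynsu cmdm lcvk xkkeo byado
Hunk 4: at line 4 remove [ghu,prg] add [jgq] -> 14 lines: dkvee dvl aynxs bwf jgq hef gzcjr kdrz ega yynsu cmdm lcvk xkkeo byado
Final line count: 14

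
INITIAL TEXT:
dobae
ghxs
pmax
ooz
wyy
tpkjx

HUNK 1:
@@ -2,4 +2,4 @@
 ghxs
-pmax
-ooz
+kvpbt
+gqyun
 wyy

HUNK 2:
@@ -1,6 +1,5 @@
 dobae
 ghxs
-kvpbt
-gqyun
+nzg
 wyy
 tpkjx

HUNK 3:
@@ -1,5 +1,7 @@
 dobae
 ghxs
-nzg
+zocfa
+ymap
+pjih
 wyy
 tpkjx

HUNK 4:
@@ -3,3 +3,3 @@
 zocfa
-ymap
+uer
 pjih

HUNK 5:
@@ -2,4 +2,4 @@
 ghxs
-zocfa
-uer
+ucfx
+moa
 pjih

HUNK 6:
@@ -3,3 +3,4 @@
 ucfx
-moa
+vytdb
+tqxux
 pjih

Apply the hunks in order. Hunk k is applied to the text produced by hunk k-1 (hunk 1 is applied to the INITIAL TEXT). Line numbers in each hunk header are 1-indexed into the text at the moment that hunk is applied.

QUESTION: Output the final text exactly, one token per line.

Hunk 1: at line 2 remove [pmax,ooz] add [kvpbt,gqyun] -> 6 lines: dobae ghxs kvpbt gqyun wyy tpkjx
Hunk 2: at line 1 remove [kvpbt,gqyun] add [nzg] -> 5 lines: dobae ghxs nzg wyy tpkjx
Hunk 3: at line 1 remove [nzg] add [zocfa,ymap,pjih] -> 7 lines: dobae ghxs zocfa ymap pjih wyy tpkjx
Hunk 4: at line 3 remove [ymap] add [uer] -> 7 lines: dobae ghxs zocfa uer pjih wyy tpkjx
Hunk 5: at line 2 remove [zocfa,uer] add [ucfx,moa] -> 7 lines: dobae ghxs ucfx moa pjih wyy tpkjx
Hunk 6: at line 3 remove [moa] add [vytdb,tqxux] -> 8 lines: dobae ghxs ucfx vytdb tqxux pjih wyy tpkjx

Answer: dobae
ghxs
ucfx
vytdb
tqxux
pjih
wyy
tpkjx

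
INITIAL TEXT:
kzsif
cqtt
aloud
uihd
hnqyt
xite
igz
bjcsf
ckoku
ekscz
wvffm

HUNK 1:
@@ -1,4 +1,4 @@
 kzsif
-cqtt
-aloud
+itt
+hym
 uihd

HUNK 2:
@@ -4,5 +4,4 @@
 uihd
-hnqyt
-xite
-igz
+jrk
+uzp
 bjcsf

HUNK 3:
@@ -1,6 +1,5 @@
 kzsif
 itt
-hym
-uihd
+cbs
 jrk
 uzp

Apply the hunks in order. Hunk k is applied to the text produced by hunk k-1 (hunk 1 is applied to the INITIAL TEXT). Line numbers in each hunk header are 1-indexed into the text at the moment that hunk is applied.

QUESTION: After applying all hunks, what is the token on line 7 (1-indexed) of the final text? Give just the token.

Hunk 1: at line 1 remove [cqtt,aloud] add [itt,hym] -> 11 lines: kzsif itt hym uihd hnqyt xite igz bjcsf ckoku ekscz wvffm
Hunk 2: at line 4 remove [hnqyt,xite,igz] add [jrk,uzp] -> 10 lines: kzsif itt hym uihd jrk uzp bjcsf ckoku ekscz wvffm
Hunk 3: at line 1 remove [hym,uihd] add [cbs] -> 9 lines: kzsif itt cbs jrk uzp bjcsf ckoku ekscz wvffm
Final line 7: ckoku

Answer: ckoku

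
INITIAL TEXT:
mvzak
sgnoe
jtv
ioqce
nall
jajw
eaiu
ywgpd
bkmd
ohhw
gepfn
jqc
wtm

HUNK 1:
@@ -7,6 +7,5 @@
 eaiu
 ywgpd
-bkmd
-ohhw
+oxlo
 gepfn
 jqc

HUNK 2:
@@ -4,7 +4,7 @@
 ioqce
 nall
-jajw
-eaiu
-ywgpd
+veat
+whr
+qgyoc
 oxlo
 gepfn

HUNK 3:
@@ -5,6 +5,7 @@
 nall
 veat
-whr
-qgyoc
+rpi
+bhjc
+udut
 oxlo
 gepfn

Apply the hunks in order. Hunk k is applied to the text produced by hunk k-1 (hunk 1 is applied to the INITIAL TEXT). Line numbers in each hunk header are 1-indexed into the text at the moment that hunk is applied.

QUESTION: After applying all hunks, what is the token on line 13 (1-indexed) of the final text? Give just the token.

Hunk 1: at line 7 remove [bkmd,ohhw] add [oxlo] -> 12 lines: mvzak sgnoe jtv ioqce nall jajw eaiu ywgpd oxlo gepfn jqc wtm
Hunk 2: at line 4 remove [jajw,eaiu,ywgpd] add [veat,whr,qgyoc] -> 12 lines: mvzak sgnoe jtv ioqce nall veat whr qgyoc oxlo gepfn jqc wtm
Hunk 3: at line 5 remove [whr,qgyoc] add [rpi,bhjc,udut] -> 13 lines: mvzak sgnoe jtv ioqce nall veat rpi bhjc udut oxlo gepfn jqc wtm
Final line 13: wtm

Answer: wtm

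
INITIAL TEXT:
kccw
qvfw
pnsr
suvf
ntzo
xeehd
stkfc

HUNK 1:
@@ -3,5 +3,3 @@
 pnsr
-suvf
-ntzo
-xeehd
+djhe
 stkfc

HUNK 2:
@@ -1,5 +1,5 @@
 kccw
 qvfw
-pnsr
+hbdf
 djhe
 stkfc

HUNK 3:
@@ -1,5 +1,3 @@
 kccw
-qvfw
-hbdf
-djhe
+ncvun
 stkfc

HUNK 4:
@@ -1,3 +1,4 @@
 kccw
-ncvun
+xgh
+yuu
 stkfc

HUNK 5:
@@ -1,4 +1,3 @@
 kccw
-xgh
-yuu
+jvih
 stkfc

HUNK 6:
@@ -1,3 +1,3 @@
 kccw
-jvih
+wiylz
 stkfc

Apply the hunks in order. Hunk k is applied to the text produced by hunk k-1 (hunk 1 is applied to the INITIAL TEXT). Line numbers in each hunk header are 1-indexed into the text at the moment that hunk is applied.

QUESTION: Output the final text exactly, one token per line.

Hunk 1: at line 3 remove [suvf,ntzo,xeehd] add [djhe] -> 5 lines: kccw qvfw pnsr djhe stkfc
Hunk 2: at line 1 remove [pnsr] add [hbdf] -> 5 lines: kccw qvfw hbdf djhe stkfc
Hunk 3: at line 1 remove [qvfw,hbdf,djhe] add [ncvun] -> 3 lines: kccw ncvun stkfc
Hunk 4: at line 1 remove [ncvun] add [xgh,yuu] -> 4 lines: kccw xgh yuu stkfc
Hunk 5: at line 1 remove [xgh,yuu] add [jvih] -> 3 lines: kccw jvih stkfc
Hunk 6: at line 1 remove [jvih] add [wiylz] -> 3 lines: kccw wiylz stkfc

Answer: kccw
wiylz
stkfc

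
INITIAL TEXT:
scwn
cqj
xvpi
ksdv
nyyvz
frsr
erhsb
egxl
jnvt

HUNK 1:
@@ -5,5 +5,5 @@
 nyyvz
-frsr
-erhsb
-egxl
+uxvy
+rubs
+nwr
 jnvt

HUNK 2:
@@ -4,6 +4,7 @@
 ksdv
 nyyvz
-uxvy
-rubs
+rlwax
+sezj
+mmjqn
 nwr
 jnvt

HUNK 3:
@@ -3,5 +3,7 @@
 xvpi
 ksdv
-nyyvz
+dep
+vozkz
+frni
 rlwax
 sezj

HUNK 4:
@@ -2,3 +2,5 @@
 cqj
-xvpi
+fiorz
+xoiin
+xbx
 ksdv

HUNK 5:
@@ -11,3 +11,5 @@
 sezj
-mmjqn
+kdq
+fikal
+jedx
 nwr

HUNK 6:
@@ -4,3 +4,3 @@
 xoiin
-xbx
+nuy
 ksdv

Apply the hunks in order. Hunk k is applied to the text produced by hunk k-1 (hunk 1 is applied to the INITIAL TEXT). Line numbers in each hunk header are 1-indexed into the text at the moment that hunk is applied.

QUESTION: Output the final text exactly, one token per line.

Hunk 1: at line 5 remove [frsr,erhsb,egxl] add [uxvy,rubs,nwr] -> 9 lines: scwn cqj xvpi ksdv nyyvz uxvy rubs nwr jnvt
Hunk 2: at line 4 remove [uxvy,rubs] add [rlwax,sezj,mmjqn] -> 10 lines: scwn cqj xvpi ksdv nyyvz rlwax sezj mmjqn nwr jnvt
Hunk 3: at line 3 remove [nyyvz] add [dep,vozkz,frni] -> 12 lines: scwn cqj xvpi ksdv dep vozkz frni rlwax sezj mmjqn nwr jnvt
Hunk 4: at line 2 remove [xvpi] add [fiorz,xoiin,xbx] -> 14 lines: scwn cqj fiorz xoiin xbx ksdv dep vozkz frni rlwax sezj mmjqn nwr jnvt
Hunk 5: at line 11 remove [mmjqn] add [kdq,fikal,jedx] -> 16 lines: scwn cqj fiorz xoiin xbx ksdv dep vozkz frni rlwax sezj kdq fikal jedx nwr jnvt
Hunk 6: at line 4 remove [xbx] add [nuy] -> 16 lines: scwn cqj fiorz xoiin nuy ksdv dep vozkz frni rlwax sezj kdq fikal jedx nwr jnvt

Answer: scwn
cqj
fiorz
xoiin
nuy
ksdv
dep
vozkz
frni
rlwax
sezj
kdq
fikal
jedx
nwr
jnvt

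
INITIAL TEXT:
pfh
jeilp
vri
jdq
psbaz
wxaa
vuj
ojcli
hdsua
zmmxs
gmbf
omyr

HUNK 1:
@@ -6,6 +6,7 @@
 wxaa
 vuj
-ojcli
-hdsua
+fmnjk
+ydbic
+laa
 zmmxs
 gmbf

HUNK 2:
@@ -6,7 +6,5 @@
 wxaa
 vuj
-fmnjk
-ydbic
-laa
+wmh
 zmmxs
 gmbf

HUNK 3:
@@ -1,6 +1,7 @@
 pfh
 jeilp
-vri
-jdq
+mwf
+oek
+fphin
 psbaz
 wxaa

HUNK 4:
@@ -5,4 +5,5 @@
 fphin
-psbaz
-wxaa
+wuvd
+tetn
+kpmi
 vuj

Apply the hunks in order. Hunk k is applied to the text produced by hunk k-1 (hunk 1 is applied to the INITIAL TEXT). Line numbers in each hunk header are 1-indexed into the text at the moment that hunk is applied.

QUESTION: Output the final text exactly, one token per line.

Answer: pfh
jeilp
mwf
oek
fphin
wuvd
tetn
kpmi
vuj
wmh
zmmxs
gmbf
omyr

Derivation:
Hunk 1: at line 6 remove [ojcli,hdsua] add [fmnjk,ydbic,laa] -> 13 lines: pfh jeilp vri jdq psbaz wxaa vuj fmnjk ydbic laa zmmxs gmbf omyr
Hunk 2: at line 6 remove [fmnjk,ydbic,laa] add [wmh] -> 11 lines: pfh jeilp vri jdq psbaz wxaa vuj wmh zmmxs gmbf omyr
Hunk 3: at line 1 remove [vri,jdq] add [mwf,oek,fphin] -> 12 lines: pfh jeilp mwf oek fphin psbaz wxaa vuj wmh zmmxs gmbf omyr
Hunk 4: at line 5 remove [psbaz,wxaa] add [wuvd,tetn,kpmi] -> 13 lines: pfh jeilp mwf oek fphin wuvd tetn kpmi vuj wmh zmmxs gmbf omyr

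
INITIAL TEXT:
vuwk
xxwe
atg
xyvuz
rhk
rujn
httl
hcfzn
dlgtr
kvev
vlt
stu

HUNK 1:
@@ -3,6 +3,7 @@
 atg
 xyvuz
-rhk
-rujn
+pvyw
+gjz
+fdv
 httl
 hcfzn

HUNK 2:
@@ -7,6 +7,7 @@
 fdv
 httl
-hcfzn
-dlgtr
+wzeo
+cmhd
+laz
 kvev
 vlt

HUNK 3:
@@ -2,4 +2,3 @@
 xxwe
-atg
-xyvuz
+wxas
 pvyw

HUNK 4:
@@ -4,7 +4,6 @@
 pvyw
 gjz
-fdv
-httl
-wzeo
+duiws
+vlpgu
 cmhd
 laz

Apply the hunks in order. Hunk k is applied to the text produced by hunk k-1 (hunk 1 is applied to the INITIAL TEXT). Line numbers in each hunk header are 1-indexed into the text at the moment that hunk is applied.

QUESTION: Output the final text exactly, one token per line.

Hunk 1: at line 3 remove [rhk,rujn] add [pvyw,gjz,fdv] -> 13 lines: vuwk xxwe atg xyvuz pvyw gjz fdv httl hcfzn dlgtr kvev vlt stu
Hunk 2: at line 7 remove [hcfzn,dlgtr] add [wzeo,cmhd,laz] -> 14 lines: vuwk xxwe atg xyvuz pvyw gjz fdv httl wzeo cmhd laz kvev vlt stu
Hunk 3: at line 2 remove [atg,xyvuz] add [wxas] -> 13 lines: vuwk xxwe wxas pvyw gjz fdv httl wzeo cmhd laz kvev vlt stu
Hunk 4: at line 4 remove [fdv,httl,wzeo] add [duiws,vlpgu] -> 12 lines: vuwk xxwe wxas pvyw gjz duiws vlpgu cmhd laz kvev vlt stu

Answer: vuwk
xxwe
wxas
pvyw
gjz
duiws
vlpgu
cmhd
laz
kvev
vlt
stu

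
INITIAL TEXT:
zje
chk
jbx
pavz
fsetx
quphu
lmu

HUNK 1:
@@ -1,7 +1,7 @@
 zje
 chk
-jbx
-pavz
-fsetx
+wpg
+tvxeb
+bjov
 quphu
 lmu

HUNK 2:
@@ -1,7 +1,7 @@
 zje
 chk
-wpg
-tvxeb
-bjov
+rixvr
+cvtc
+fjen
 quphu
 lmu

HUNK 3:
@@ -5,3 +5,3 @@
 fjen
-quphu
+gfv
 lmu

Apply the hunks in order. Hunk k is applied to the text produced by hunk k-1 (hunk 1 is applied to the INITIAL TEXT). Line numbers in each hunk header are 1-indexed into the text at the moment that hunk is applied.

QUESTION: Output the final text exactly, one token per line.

Answer: zje
chk
rixvr
cvtc
fjen
gfv
lmu

Derivation:
Hunk 1: at line 1 remove [jbx,pavz,fsetx] add [wpg,tvxeb,bjov] -> 7 lines: zje chk wpg tvxeb bjov quphu lmu
Hunk 2: at line 1 remove [wpg,tvxeb,bjov] add [rixvr,cvtc,fjen] -> 7 lines: zje chk rixvr cvtc fjen quphu lmu
Hunk 3: at line 5 remove [quphu] add [gfv] -> 7 lines: zje chk rixvr cvtc fjen gfv lmu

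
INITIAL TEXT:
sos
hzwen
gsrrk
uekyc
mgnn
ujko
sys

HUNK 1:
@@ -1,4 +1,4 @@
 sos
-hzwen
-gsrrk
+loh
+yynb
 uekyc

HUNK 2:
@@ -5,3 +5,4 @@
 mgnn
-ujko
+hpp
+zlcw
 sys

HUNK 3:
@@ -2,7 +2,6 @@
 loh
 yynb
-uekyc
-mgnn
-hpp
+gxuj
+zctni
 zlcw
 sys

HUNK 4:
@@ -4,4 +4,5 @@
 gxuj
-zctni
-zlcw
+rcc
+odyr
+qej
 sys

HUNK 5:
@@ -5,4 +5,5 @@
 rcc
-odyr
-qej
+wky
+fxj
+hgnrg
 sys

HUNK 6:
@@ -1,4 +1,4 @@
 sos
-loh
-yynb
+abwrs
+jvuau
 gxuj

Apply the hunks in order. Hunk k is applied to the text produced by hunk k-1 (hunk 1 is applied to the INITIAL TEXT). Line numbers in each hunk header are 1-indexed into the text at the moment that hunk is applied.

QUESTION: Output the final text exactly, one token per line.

Hunk 1: at line 1 remove [hzwen,gsrrk] add [loh,yynb] -> 7 lines: sos loh yynb uekyc mgnn ujko sys
Hunk 2: at line 5 remove [ujko] add [hpp,zlcw] -> 8 lines: sos loh yynb uekyc mgnn hpp zlcw sys
Hunk 3: at line 2 remove [uekyc,mgnn,hpp] add [gxuj,zctni] -> 7 lines: sos loh yynb gxuj zctni zlcw sys
Hunk 4: at line 4 remove [zctni,zlcw] add [rcc,odyr,qej] -> 8 lines: sos loh yynb gxuj rcc odyr qej sys
Hunk 5: at line 5 remove [odyr,qej] add [wky,fxj,hgnrg] -> 9 lines: sos loh yynb gxuj rcc wky fxj hgnrg sys
Hunk 6: at line 1 remove [loh,yynb] add [abwrs,jvuau] -> 9 lines: sos abwrs jvuau gxuj rcc wky fxj hgnrg sys

Answer: sos
abwrs
jvuau
gxuj
rcc
wky
fxj
hgnrg
sys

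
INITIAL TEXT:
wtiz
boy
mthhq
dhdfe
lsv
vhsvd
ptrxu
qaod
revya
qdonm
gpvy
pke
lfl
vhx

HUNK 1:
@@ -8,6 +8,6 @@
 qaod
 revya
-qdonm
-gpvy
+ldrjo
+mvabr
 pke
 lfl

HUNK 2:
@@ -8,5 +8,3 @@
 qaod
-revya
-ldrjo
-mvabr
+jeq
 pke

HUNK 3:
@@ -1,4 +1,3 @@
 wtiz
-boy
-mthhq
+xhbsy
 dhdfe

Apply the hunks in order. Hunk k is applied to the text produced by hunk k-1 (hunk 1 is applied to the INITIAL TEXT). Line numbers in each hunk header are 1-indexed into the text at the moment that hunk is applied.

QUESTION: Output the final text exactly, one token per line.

Hunk 1: at line 8 remove [qdonm,gpvy] add [ldrjo,mvabr] -> 14 lines: wtiz boy mthhq dhdfe lsv vhsvd ptrxu qaod revya ldrjo mvabr pke lfl vhx
Hunk 2: at line 8 remove [revya,ldrjo,mvabr] add [jeq] -> 12 lines: wtiz boy mthhq dhdfe lsv vhsvd ptrxu qaod jeq pke lfl vhx
Hunk 3: at line 1 remove [boy,mthhq] add [xhbsy] -> 11 lines: wtiz xhbsy dhdfe lsv vhsvd ptrxu qaod jeq pke lfl vhx

Answer: wtiz
xhbsy
dhdfe
lsv
vhsvd
ptrxu
qaod
jeq
pke
lfl
vhx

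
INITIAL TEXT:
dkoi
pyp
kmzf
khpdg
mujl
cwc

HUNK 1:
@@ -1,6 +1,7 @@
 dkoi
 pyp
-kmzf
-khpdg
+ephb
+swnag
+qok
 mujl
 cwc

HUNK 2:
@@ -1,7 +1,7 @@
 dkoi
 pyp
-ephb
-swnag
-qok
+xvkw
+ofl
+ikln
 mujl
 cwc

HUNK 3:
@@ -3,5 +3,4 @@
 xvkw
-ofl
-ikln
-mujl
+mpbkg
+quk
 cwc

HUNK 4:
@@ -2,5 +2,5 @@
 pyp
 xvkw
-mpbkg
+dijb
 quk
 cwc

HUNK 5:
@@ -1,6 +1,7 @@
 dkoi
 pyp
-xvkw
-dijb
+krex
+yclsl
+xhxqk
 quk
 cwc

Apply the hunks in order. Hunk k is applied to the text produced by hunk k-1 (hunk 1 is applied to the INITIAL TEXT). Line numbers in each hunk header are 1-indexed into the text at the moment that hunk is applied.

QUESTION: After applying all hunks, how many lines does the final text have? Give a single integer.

Answer: 7

Derivation:
Hunk 1: at line 1 remove [kmzf,khpdg] add [ephb,swnag,qok] -> 7 lines: dkoi pyp ephb swnag qok mujl cwc
Hunk 2: at line 1 remove [ephb,swnag,qok] add [xvkw,ofl,ikln] -> 7 lines: dkoi pyp xvkw ofl ikln mujl cwc
Hunk 3: at line 3 remove [ofl,ikln,mujl] add [mpbkg,quk] -> 6 lines: dkoi pyp xvkw mpbkg quk cwc
Hunk 4: at line 2 remove [mpbkg] add [dijb] -> 6 lines: dkoi pyp xvkw dijb quk cwc
Hunk 5: at line 1 remove [xvkw,dijb] add [krex,yclsl,xhxqk] -> 7 lines: dkoi pyp krex yclsl xhxqk quk cwc
Final line count: 7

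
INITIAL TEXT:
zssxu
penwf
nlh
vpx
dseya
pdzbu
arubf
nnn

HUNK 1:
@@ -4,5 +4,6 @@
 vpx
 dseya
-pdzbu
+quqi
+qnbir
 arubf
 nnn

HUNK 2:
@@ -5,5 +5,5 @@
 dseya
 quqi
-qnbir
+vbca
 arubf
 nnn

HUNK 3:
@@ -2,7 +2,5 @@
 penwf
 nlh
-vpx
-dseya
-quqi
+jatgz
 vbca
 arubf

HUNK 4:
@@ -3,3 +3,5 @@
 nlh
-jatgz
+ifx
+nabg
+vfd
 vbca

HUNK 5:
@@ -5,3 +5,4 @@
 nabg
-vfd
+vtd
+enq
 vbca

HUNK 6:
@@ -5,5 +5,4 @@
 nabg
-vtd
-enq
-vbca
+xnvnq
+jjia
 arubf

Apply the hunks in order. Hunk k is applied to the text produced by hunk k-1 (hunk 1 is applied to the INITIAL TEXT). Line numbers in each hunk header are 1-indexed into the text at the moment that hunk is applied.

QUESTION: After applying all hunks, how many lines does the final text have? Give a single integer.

Hunk 1: at line 4 remove [pdzbu] add [quqi,qnbir] -> 9 lines: zssxu penwf nlh vpx dseya quqi qnbir arubf nnn
Hunk 2: at line 5 remove [qnbir] add [vbca] -> 9 lines: zssxu penwf nlh vpx dseya quqi vbca arubf nnn
Hunk 3: at line 2 remove [vpx,dseya,quqi] add [jatgz] -> 7 lines: zssxu penwf nlh jatgz vbca arubf nnn
Hunk 4: at line 3 remove [jatgz] add [ifx,nabg,vfd] -> 9 lines: zssxu penwf nlh ifx nabg vfd vbca arubf nnn
Hunk 5: at line 5 remove [vfd] add [vtd,enq] -> 10 lines: zssxu penwf nlh ifx nabg vtd enq vbca arubf nnn
Hunk 6: at line 5 remove [vtd,enq,vbca] add [xnvnq,jjia] -> 9 lines: zssxu penwf nlh ifx nabg xnvnq jjia arubf nnn
Final line count: 9

Answer: 9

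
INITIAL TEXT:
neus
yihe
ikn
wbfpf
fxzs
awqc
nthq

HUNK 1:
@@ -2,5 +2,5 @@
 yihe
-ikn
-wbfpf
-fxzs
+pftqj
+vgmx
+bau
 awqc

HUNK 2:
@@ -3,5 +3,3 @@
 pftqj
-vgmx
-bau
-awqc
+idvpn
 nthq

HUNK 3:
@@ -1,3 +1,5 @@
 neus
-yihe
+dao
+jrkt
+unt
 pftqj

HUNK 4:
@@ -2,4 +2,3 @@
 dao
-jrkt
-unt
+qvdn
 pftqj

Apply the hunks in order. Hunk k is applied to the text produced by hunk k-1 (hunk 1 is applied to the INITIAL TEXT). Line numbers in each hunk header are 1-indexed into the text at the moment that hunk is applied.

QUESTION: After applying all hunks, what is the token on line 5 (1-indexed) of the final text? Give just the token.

Answer: idvpn

Derivation:
Hunk 1: at line 2 remove [ikn,wbfpf,fxzs] add [pftqj,vgmx,bau] -> 7 lines: neus yihe pftqj vgmx bau awqc nthq
Hunk 2: at line 3 remove [vgmx,bau,awqc] add [idvpn] -> 5 lines: neus yihe pftqj idvpn nthq
Hunk 3: at line 1 remove [yihe] add [dao,jrkt,unt] -> 7 lines: neus dao jrkt unt pftqj idvpn nthq
Hunk 4: at line 2 remove [jrkt,unt] add [qvdn] -> 6 lines: neus dao qvdn pftqj idvpn nthq
Final line 5: idvpn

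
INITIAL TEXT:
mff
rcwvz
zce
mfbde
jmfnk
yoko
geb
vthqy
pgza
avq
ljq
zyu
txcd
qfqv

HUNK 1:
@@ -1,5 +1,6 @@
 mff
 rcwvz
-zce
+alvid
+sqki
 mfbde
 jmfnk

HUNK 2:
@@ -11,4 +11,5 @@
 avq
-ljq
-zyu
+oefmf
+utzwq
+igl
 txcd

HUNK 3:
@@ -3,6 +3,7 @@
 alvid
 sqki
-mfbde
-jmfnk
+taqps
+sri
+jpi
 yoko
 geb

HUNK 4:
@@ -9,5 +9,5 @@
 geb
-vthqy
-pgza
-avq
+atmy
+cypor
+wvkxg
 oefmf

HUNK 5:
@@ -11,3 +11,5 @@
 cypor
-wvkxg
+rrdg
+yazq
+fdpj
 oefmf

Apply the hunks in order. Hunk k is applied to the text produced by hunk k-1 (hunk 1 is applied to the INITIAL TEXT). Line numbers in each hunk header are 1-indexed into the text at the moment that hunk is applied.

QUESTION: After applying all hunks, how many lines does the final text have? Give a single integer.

Hunk 1: at line 1 remove [zce] add [alvid,sqki] -> 15 lines: mff rcwvz alvid sqki mfbde jmfnk yoko geb vthqy pgza avq ljq zyu txcd qfqv
Hunk 2: at line 11 remove [ljq,zyu] add [oefmf,utzwq,igl] -> 16 lines: mff rcwvz alvid sqki mfbde jmfnk yoko geb vthqy pgza avq oefmf utzwq igl txcd qfqv
Hunk 3: at line 3 remove [mfbde,jmfnk] add [taqps,sri,jpi] -> 17 lines: mff rcwvz alvid sqki taqps sri jpi yoko geb vthqy pgza avq oefmf utzwq igl txcd qfqv
Hunk 4: at line 9 remove [vthqy,pgza,avq] add [atmy,cypor,wvkxg] -> 17 lines: mff rcwvz alvid sqki taqps sri jpi yoko geb atmy cypor wvkxg oefmf utzwq igl txcd qfqv
Hunk 5: at line 11 remove [wvkxg] add [rrdg,yazq,fdpj] -> 19 lines: mff rcwvz alvid sqki taqps sri jpi yoko geb atmy cypor rrdg yazq fdpj oefmf utzwq igl txcd qfqv
Final line count: 19

Answer: 19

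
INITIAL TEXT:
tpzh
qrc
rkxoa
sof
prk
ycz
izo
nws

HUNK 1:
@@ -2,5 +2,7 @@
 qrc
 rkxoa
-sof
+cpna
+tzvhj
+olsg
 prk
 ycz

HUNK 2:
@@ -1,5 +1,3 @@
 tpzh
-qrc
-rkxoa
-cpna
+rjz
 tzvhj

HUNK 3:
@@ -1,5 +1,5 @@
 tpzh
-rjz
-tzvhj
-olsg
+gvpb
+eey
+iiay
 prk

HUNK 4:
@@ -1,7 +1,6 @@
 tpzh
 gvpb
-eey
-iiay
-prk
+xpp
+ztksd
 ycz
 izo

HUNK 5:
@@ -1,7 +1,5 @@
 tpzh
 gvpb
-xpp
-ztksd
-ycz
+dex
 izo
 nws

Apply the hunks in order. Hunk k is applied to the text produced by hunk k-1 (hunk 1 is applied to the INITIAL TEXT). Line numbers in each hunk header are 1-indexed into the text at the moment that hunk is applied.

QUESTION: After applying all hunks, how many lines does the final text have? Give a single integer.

Hunk 1: at line 2 remove [sof] add [cpna,tzvhj,olsg] -> 10 lines: tpzh qrc rkxoa cpna tzvhj olsg prk ycz izo nws
Hunk 2: at line 1 remove [qrc,rkxoa,cpna] add [rjz] -> 8 lines: tpzh rjz tzvhj olsg prk ycz izo nws
Hunk 3: at line 1 remove [rjz,tzvhj,olsg] add [gvpb,eey,iiay] -> 8 lines: tpzh gvpb eey iiay prk ycz izo nws
Hunk 4: at line 1 remove [eey,iiay,prk] add [xpp,ztksd] -> 7 lines: tpzh gvpb xpp ztksd ycz izo nws
Hunk 5: at line 1 remove [xpp,ztksd,ycz] add [dex] -> 5 lines: tpzh gvpb dex izo nws
Final line count: 5

Answer: 5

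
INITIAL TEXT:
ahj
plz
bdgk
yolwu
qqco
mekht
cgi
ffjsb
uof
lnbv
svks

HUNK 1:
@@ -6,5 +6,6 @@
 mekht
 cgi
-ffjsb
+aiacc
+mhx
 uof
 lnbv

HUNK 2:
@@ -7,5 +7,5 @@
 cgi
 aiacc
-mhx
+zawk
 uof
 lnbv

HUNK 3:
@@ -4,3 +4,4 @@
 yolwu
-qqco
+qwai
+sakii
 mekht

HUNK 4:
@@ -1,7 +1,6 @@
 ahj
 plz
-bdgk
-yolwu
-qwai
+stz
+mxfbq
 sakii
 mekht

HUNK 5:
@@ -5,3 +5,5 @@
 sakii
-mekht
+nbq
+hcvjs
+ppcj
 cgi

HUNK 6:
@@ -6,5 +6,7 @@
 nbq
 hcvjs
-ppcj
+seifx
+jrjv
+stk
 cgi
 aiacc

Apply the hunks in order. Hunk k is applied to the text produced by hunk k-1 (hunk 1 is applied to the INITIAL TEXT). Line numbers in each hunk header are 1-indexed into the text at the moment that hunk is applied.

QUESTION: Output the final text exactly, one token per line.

Answer: ahj
plz
stz
mxfbq
sakii
nbq
hcvjs
seifx
jrjv
stk
cgi
aiacc
zawk
uof
lnbv
svks

Derivation:
Hunk 1: at line 6 remove [ffjsb] add [aiacc,mhx] -> 12 lines: ahj plz bdgk yolwu qqco mekht cgi aiacc mhx uof lnbv svks
Hunk 2: at line 7 remove [mhx] add [zawk] -> 12 lines: ahj plz bdgk yolwu qqco mekht cgi aiacc zawk uof lnbv svks
Hunk 3: at line 4 remove [qqco] add [qwai,sakii] -> 13 lines: ahj plz bdgk yolwu qwai sakii mekht cgi aiacc zawk uof lnbv svks
Hunk 4: at line 1 remove [bdgk,yolwu,qwai] add [stz,mxfbq] -> 12 lines: ahj plz stz mxfbq sakii mekht cgi aiacc zawk uof lnbv svks
Hunk 5: at line 5 remove [mekht] add [nbq,hcvjs,ppcj] -> 14 lines: ahj plz stz mxfbq sakii nbq hcvjs ppcj cgi aiacc zawk uof lnbv svks
Hunk 6: at line 6 remove [ppcj] add [seifx,jrjv,stk] -> 16 lines: ahj plz stz mxfbq sakii nbq hcvjs seifx jrjv stk cgi aiacc zawk uof lnbv svks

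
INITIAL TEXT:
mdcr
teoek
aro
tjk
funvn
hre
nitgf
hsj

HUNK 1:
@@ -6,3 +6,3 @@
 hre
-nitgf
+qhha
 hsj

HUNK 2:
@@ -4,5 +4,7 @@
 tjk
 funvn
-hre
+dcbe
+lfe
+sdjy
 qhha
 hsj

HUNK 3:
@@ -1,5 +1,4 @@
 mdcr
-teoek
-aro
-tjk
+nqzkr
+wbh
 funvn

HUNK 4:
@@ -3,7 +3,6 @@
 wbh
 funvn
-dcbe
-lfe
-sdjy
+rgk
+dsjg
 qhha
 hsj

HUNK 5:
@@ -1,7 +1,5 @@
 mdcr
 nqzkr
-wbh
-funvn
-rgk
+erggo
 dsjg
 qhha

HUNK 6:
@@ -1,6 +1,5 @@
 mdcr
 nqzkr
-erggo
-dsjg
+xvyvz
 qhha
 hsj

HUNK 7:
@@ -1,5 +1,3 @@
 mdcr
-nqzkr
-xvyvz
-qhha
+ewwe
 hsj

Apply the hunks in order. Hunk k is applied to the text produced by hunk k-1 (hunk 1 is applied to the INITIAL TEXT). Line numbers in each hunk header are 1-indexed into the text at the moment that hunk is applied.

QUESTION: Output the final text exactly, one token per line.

Hunk 1: at line 6 remove [nitgf] add [qhha] -> 8 lines: mdcr teoek aro tjk funvn hre qhha hsj
Hunk 2: at line 4 remove [hre] add [dcbe,lfe,sdjy] -> 10 lines: mdcr teoek aro tjk funvn dcbe lfe sdjy qhha hsj
Hunk 3: at line 1 remove [teoek,aro,tjk] add [nqzkr,wbh] -> 9 lines: mdcr nqzkr wbh funvn dcbe lfe sdjy qhha hsj
Hunk 4: at line 3 remove [dcbe,lfe,sdjy] add [rgk,dsjg] -> 8 lines: mdcr nqzkr wbh funvn rgk dsjg qhha hsj
Hunk 5: at line 1 remove [wbh,funvn,rgk] add [erggo] -> 6 lines: mdcr nqzkr erggo dsjg qhha hsj
Hunk 6: at line 1 remove [erggo,dsjg] add [xvyvz] -> 5 lines: mdcr nqzkr xvyvz qhha hsj
Hunk 7: at line 1 remove [nqzkr,xvyvz,qhha] add [ewwe] -> 3 lines: mdcr ewwe hsj

Answer: mdcr
ewwe
hsj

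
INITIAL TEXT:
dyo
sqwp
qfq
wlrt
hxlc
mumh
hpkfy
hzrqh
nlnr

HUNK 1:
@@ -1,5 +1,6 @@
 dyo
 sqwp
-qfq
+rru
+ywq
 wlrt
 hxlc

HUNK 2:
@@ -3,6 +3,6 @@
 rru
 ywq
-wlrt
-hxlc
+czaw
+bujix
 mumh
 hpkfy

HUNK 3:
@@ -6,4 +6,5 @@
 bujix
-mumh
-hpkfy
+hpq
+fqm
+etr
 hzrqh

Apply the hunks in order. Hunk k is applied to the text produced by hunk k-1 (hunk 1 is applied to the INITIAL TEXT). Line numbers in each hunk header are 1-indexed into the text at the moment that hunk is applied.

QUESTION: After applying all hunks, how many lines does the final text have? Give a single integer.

Answer: 11

Derivation:
Hunk 1: at line 1 remove [qfq] add [rru,ywq] -> 10 lines: dyo sqwp rru ywq wlrt hxlc mumh hpkfy hzrqh nlnr
Hunk 2: at line 3 remove [wlrt,hxlc] add [czaw,bujix] -> 10 lines: dyo sqwp rru ywq czaw bujix mumh hpkfy hzrqh nlnr
Hunk 3: at line 6 remove [mumh,hpkfy] add [hpq,fqm,etr] -> 11 lines: dyo sqwp rru ywq czaw bujix hpq fqm etr hzrqh nlnr
Final line count: 11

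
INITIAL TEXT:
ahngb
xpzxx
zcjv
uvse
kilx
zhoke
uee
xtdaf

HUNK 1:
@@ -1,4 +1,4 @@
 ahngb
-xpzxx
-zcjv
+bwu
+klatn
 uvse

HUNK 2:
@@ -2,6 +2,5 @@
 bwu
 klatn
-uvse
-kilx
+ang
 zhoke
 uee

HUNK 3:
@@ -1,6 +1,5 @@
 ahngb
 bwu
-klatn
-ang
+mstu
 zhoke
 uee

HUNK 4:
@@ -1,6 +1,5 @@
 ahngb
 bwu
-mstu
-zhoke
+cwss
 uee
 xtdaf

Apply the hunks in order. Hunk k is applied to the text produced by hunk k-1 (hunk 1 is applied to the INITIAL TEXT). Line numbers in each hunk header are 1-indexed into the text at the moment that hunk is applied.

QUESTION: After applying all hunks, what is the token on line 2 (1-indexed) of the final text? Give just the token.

Answer: bwu

Derivation:
Hunk 1: at line 1 remove [xpzxx,zcjv] add [bwu,klatn] -> 8 lines: ahngb bwu klatn uvse kilx zhoke uee xtdaf
Hunk 2: at line 2 remove [uvse,kilx] add [ang] -> 7 lines: ahngb bwu klatn ang zhoke uee xtdaf
Hunk 3: at line 1 remove [klatn,ang] add [mstu] -> 6 lines: ahngb bwu mstu zhoke uee xtdaf
Hunk 4: at line 1 remove [mstu,zhoke] add [cwss] -> 5 lines: ahngb bwu cwss uee xtdaf
Final line 2: bwu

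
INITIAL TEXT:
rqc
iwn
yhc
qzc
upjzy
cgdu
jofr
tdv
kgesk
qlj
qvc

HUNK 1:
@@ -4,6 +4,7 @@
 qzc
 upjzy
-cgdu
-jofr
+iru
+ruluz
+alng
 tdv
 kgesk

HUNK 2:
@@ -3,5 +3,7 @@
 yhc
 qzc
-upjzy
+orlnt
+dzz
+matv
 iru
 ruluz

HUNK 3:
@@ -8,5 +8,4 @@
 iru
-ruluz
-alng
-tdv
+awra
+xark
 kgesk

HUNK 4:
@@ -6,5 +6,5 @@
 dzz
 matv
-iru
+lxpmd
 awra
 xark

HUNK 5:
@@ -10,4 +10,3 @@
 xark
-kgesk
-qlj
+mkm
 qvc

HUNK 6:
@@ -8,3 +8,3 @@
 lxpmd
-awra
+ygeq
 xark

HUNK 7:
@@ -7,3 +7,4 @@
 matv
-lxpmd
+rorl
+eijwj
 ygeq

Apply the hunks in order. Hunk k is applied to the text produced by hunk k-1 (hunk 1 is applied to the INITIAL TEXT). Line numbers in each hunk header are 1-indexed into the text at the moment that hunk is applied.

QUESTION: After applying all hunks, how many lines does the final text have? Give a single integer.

Hunk 1: at line 4 remove [cgdu,jofr] add [iru,ruluz,alng] -> 12 lines: rqc iwn yhc qzc upjzy iru ruluz alng tdv kgesk qlj qvc
Hunk 2: at line 3 remove [upjzy] add [orlnt,dzz,matv] -> 14 lines: rqc iwn yhc qzc orlnt dzz matv iru ruluz alng tdv kgesk qlj qvc
Hunk 3: at line 8 remove [ruluz,alng,tdv] add [awra,xark] -> 13 lines: rqc iwn yhc qzc orlnt dzz matv iru awra xark kgesk qlj qvc
Hunk 4: at line 6 remove [iru] add [lxpmd] -> 13 lines: rqc iwn yhc qzc orlnt dzz matv lxpmd awra xark kgesk qlj qvc
Hunk 5: at line 10 remove [kgesk,qlj] add [mkm] -> 12 lines: rqc iwn yhc qzc orlnt dzz matv lxpmd awra xark mkm qvc
Hunk 6: at line 8 remove [awra] add [ygeq] -> 12 lines: rqc iwn yhc qzc orlnt dzz matv lxpmd ygeq xark mkm qvc
Hunk 7: at line 7 remove [lxpmd] add [rorl,eijwj] -> 13 lines: rqc iwn yhc qzc orlnt dzz matv rorl eijwj ygeq xark mkm qvc
Final line count: 13

Answer: 13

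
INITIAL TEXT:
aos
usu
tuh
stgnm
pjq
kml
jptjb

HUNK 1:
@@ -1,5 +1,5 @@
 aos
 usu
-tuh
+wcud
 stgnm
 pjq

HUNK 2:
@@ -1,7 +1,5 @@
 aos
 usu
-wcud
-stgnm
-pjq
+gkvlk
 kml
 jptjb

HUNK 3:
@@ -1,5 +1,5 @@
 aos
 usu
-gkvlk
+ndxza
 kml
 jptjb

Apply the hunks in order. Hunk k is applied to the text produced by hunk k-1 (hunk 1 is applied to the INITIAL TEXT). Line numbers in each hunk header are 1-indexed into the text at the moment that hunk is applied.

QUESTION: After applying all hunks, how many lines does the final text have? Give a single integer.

Hunk 1: at line 1 remove [tuh] add [wcud] -> 7 lines: aos usu wcud stgnm pjq kml jptjb
Hunk 2: at line 1 remove [wcud,stgnm,pjq] add [gkvlk] -> 5 lines: aos usu gkvlk kml jptjb
Hunk 3: at line 1 remove [gkvlk] add [ndxza] -> 5 lines: aos usu ndxza kml jptjb
Final line count: 5

Answer: 5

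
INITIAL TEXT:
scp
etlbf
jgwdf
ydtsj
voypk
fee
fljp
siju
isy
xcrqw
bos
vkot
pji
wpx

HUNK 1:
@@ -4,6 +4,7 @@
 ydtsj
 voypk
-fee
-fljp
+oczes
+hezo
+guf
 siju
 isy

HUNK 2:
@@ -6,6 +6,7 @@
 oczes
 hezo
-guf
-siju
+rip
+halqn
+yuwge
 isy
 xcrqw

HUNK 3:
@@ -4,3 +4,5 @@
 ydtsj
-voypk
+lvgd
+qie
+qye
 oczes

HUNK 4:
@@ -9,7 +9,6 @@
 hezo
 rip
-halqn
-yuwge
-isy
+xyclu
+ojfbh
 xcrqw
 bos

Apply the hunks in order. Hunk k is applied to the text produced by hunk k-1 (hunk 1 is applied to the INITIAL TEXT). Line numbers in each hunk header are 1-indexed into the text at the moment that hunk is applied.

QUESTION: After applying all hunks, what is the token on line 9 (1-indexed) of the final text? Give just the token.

Answer: hezo

Derivation:
Hunk 1: at line 4 remove [fee,fljp] add [oczes,hezo,guf] -> 15 lines: scp etlbf jgwdf ydtsj voypk oczes hezo guf siju isy xcrqw bos vkot pji wpx
Hunk 2: at line 6 remove [guf,siju] add [rip,halqn,yuwge] -> 16 lines: scp etlbf jgwdf ydtsj voypk oczes hezo rip halqn yuwge isy xcrqw bos vkot pji wpx
Hunk 3: at line 4 remove [voypk] add [lvgd,qie,qye] -> 18 lines: scp etlbf jgwdf ydtsj lvgd qie qye oczes hezo rip halqn yuwge isy xcrqw bos vkot pji wpx
Hunk 4: at line 9 remove [halqn,yuwge,isy] add [xyclu,ojfbh] -> 17 lines: scp etlbf jgwdf ydtsj lvgd qie qye oczes hezo rip xyclu ojfbh xcrqw bos vkot pji wpx
Final line 9: hezo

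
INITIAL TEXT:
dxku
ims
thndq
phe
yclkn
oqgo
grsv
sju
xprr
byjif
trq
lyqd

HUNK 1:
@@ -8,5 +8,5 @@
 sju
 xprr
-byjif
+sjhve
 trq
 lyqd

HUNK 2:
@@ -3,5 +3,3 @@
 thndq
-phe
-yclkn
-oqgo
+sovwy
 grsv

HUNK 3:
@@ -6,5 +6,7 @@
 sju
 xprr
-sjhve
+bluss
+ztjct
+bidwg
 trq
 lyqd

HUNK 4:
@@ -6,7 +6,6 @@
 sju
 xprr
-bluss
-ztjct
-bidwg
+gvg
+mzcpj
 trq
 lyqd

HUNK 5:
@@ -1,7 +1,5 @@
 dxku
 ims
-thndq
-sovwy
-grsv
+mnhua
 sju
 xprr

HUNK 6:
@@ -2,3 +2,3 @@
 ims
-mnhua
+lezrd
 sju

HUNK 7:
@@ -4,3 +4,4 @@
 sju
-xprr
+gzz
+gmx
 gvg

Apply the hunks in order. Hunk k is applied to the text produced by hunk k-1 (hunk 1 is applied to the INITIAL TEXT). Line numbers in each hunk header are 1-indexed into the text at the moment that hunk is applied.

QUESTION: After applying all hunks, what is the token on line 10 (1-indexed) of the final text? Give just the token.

Answer: lyqd

Derivation:
Hunk 1: at line 8 remove [byjif] add [sjhve] -> 12 lines: dxku ims thndq phe yclkn oqgo grsv sju xprr sjhve trq lyqd
Hunk 2: at line 3 remove [phe,yclkn,oqgo] add [sovwy] -> 10 lines: dxku ims thndq sovwy grsv sju xprr sjhve trq lyqd
Hunk 3: at line 6 remove [sjhve] add [bluss,ztjct,bidwg] -> 12 lines: dxku ims thndq sovwy grsv sju xprr bluss ztjct bidwg trq lyqd
Hunk 4: at line 6 remove [bluss,ztjct,bidwg] add [gvg,mzcpj] -> 11 lines: dxku ims thndq sovwy grsv sju xprr gvg mzcpj trq lyqd
Hunk 5: at line 1 remove [thndq,sovwy,grsv] add [mnhua] -> 9 lines: dxku ims mnhua sju xprr gvg mzcpj trq lyqd
Hunk 6: at line 2 remove [mnhua] add [lezrd] -> 9 lines: dxku ims lezrd sju xprr gvg mzcpj trq lyqd
Hunk 7: at line 4 remove [xprr] add [gzz,gmx] -> 10 lines: dxku ims lezrd sju gzz gmx gvg mzcpj trq lyqd
Final line 10: lyqd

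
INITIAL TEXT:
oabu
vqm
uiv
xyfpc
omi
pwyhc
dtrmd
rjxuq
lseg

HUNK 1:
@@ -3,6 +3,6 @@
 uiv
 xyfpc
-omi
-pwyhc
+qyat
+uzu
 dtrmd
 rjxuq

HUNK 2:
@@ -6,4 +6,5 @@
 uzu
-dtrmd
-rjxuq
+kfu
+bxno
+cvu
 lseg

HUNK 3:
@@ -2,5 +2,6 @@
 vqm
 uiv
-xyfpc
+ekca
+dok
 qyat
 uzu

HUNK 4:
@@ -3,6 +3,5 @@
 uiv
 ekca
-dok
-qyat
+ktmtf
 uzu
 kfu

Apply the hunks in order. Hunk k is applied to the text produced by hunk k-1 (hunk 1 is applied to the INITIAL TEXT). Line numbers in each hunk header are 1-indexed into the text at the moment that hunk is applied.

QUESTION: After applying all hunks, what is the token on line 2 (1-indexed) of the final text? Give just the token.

Answer: vqm

Derivation:
Hunk 1: at line 3 remove [omi,pwyhc] add [qyat,uzu] -> 9 lines: oabu vqm uiv xyfpc qyat uzu dtrmd rjxuq lseg
Hunk 2: at line 6 remove [dtrmd,rjxuq] add [kfu,bxno,cvu] -> 10 lines: oabu vqm uiv xyfpc qyat uzu kfu bxno cvu lseg
Hunk 3: at line 2 remove [xyfpc] add [ekca,dok] -> 11 lines: oabu vqm uiv ekca dok qyat uzu kfu bxno cvu lseg
Hunk 4: at line 3 remove [dok,qyat] add [ktmtf] -> 10 lines: oabu vqm uiv ekca ktmtf uzu kfu bxno cvu lseg
Final line 2: vqm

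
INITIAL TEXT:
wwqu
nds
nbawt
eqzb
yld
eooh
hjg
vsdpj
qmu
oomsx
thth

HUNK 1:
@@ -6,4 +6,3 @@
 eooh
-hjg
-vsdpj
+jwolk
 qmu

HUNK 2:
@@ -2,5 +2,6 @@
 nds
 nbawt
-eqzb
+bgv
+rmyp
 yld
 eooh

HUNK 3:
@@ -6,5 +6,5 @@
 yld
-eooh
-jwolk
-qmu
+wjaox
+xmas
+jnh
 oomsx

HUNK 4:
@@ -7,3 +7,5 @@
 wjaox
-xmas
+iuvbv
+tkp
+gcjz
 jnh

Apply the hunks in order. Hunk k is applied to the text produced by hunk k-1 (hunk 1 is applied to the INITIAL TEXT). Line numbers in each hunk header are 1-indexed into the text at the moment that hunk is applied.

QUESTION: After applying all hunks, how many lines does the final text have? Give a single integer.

Answer: 13

Derivation:
Hunk 1: at line 6 remove [hjg,vsdpj] add [jwolk] -> 10 lines: wwqu nds nbawt eqzb yld eooh jwolk qmu oomsx thth
Hunk 2: at line 2 remove [eqzb] add [bgv,rmyp] -> 11 lines: wwqu nds nbawt bgv rmyp yld eooh jwolk qmu oomsx thth
Hunk 3: at line 6 remove [eooh,jwolk,qmu] add [wjaox,xmas,jnh] -> 11 lines: wwqu nds nbawt bgv rmyp yld wjaox xmas jnh oomsx thth
Hunk 4: at line 7 remove [xmas] add [iuvbv,tkp,gcjz] -> 13 lines: wwqu nds nbawt bgv rmyp yld wjaox iuvbv tkp gcjz jnh oomsx thth
Final line count: 13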